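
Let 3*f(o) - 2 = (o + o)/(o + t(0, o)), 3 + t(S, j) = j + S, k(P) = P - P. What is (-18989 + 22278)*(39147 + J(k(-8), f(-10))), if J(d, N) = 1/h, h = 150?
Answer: 19313175739/150 ≈ 1.2875e+8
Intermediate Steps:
k(P) = 0
t(S, j) = -3 + S + j (t(S, j) = -3 + (j + S) = -3 + (S + j) = -3 + S + j)
f(o) = ⅔ + 2*o/(3*(-3 + 2*o)) (f(o) = ⅔ + ((o + o)/(o + (-3 + 0 + o)))/3 = ⅔ + ((2*o)/(o + (-3 + o)))/3 = ⅔ + ((2*o)/(-3 + 2*o))/3 = ⅔ + (2*o/(-3 + 2*o))/3 = ⅔ + 2*o/(3*(-3 + 2*o)))
J(d, N) = 1/150
(-18989 + 22278)*(39147 + J(k(-8), f(-10))) = (-18989 + 22278)*(39147 + 1/150) = 3289*(5872051/150) = 19313175739/150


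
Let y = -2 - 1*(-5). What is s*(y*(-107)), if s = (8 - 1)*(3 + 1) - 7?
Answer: -6741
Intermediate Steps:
s = 21 (s = 7*4 - 7 = 28 - 7 = 21)
y = 3 (y = -2 + 5 = 3)
s*(y*(-107)) = 21*(3*(-107)) = 21*(-321) = -6741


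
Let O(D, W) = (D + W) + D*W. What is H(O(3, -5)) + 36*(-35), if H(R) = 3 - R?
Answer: -1240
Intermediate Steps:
O(D, W) = D + W + D*W
H(O(3, -5)) + 36*(-35) = (3 - (3 - 5 + 3*(-5))) + 36*(-35) = (3 - (3 - 5 - 15)) - 1260 = (3 - 1*(-17)) - 1260 = (3 + 17) - 1260 = 20 - 1260 = -1240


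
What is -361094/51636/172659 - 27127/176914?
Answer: -30239060535958/197157829477167 ≈ -0.15337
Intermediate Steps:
-361094/51636/172659 - 27127/176914 = -361094*1/51636*(1/172659) - 27127*1/176914 = -180547/25818*1/172659 - 27127/176914 = -180547/4457710062 - 27127/176914 = -30239060535958/197157829477167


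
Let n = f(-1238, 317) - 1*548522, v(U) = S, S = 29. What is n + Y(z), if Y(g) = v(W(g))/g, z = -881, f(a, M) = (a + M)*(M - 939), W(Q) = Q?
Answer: 21443511/881 ≈ 24340.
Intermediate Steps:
f(a, M) = (-939 + M)*(M + a) (f(a, M) = (M + a)*(-939 + M) = (-939 + M)*(M + a))
v(U) = 29
Y(g) = 29/g
n = 24340 (n = (317**2 - 939*317 - 939*(-1238) + 317*(-1238)) - 1*548522 = (100489 - 297663 + 1162482 - 392446) - 548522 = 572862 - 548522 = 24340)
n + Y(z) = 24340 + 29/(-881) = 24340 + 29*(-1/881) = 24340 - 29/881 = 21443511/881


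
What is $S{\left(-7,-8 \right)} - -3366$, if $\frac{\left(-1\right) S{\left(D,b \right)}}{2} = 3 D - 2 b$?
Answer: $3376$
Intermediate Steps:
$S{\left(D,b \right)} = - 6 D + 4 b$ ($S{\left(D,b \right)} = - 2 \left(3 D - 2 b\right) = - 2 \left(- 2 b + 3 D\right) = - 6 D + 4 b$)
$S{\left(-7,-8 \right)} - -3366 = \left(\left(-6\right) \left(-7\right) + 4 \left(-8\right)\right) - -3366 = \left(42 - 32\right) + 3366 = 10 + 3366 = 3376$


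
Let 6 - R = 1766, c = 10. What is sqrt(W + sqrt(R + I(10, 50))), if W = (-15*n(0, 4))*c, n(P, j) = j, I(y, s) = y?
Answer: sqrt(-600 + 5*I*sqrt(70)) ≈ 0.8534 + 24.51*I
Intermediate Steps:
R = -1760 (R = 6 - 1*1766 = 6 - 1766 = -1760)
W = -600 (W = -15*4*10 = -60*10 = -600)
sqrt(W + sqrt(R + I(10, 50))) = sqrt(-600 + sqrt(-1760 + 10)) = sqrt(-600 + sqrt(-1750)) = sqrt(-600 + 5*I*sqrt(70))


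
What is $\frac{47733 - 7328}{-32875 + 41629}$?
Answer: $\frac{40405}{8754} \approx 4.6156$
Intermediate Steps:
$\frac{47733 - 7328}{-32875 + 41629} = \frac{47733 - 7328}{8754} = \left(47733 + \left(-19472 + 12144\right)\right) \frac{1}{8754} = \left(47733 - 7328\right) \frac{1}{8754} = 40405 \cdot \frac{1}{8754} = \frac{40405}{8754}$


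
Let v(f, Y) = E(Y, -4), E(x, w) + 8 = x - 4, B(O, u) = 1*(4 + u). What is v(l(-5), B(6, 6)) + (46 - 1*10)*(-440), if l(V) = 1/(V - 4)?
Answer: -15842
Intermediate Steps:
B(O, u) = 4 + u
l(V) = 1/(-4 + V)
E(x, w) = -12 + x (E(x, w) = -8 + (x - 4) = -8 + (-4 + x) = -12 + x)
v(f, Y) = -12 + Y
v(l(-5), B(6, 6)) + (46 - 1*10)*(-440) = (-12 + (4 + 6)) + (46 - 1*10)*(-440) = (-12 + 10) + (46 - 10)*(-440) = -2 + 36*(-440) = -2 - 15840 = -15842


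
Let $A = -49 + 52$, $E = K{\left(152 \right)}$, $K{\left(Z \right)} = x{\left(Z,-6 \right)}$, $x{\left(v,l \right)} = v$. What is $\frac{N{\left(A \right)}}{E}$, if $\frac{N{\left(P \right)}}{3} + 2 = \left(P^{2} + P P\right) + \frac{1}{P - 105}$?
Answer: $\frac{1631}{5168} \approx 0.3156$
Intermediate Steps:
$K{\left(Z \right)} = Z$
$E = 152$
$A = 3$
$N{\left(P \right)} = -6 + \frac{3}{-105 + P} + 6 P^{2}$ ($N{\left(P \right)} = -6 + 3 \left(\left(P^{2} + P P\right) + \frac{1}{P - 105}\right) = -6 + 3 \left(\left(P^{2} + P^{2}\right) + \frac{1}{-105 + P}\right) = -6 + 3 \left(2 P^{2} + \frac{1}{-105 + P}\right) = -6 + 3 \left(\frac{1}{-105 + P} + 2 P^{2}\right) = -6 + \left(\frac{3}{-105 + P} + 6 P^{2}\right) = -6 + \frac{3}{-105 + P} + 6 P^{2}$)
$\frac{N{\left(A \right)}}{E} = \frac{3 \frac{1}{-105 + 3} \left(211 - 210 \cdot 3^{2} - 6 + 2 \cdot 3^{3}\right)}{152} = \frac{3 \left(211 - 1890 - 6 + 2 \cdot 27\right)}{-102} \cdot \frac{1}{152} = 3 \left(- \frac{1}{102}\right) \left(211 - 1890 - 6 + 54\right) \frac{1}{152} = 3 \left(- \frac{1}{102}\right) \left(-1631\right) \frac{1}{152} = \frac{1631}{34} \cdot \frac{1}{152} = \frac{1631}{5168}$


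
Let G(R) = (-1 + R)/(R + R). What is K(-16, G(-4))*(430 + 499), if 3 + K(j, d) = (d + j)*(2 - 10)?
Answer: 111480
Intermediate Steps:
G(R) = (-1 + R)/(2*R) (G(R) = (-1 + R)/((2*R)) = (-1 + R)*(1/(2*R)) = (-1 + R)/(2*R))
K(j, d) = -3 - 8*d - 8*j (K(j, d) = -3 + (d + j)*(2 - 10) = -3 + (d + j)*(-8) = -3 + (-8*d - 8*j) = -3 - 8*d - 8*j)
K(-16, G(-4))*(430 + 499) = (-3 - 4*(-1 - 4)/(-4) - 8*(-16))*(430 + 499) = (-3 - 4*(-1)*(-5)/4 + 128)*929 = (-3 - 8*5/8 + 128)*929 = (-3 - 5 + 128)*929 = 120*929 = 111480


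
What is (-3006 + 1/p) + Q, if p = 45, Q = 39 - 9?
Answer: -133919/45 ≈ -2976.0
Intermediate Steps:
Q = 30
(-3006 + 1/p) + Q = (-3006 + 1/45) + 30 = -135269/45 + 30 = -133919/45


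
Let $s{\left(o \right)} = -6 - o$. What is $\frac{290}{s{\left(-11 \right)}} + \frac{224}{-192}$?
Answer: $\frac{341}{6} \approx 56.833$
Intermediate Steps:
$\frac{290}{s{\left(-11 \right)}} + \frac{224}{-192} = \frac{290}{-6 - -11} + \frac{224}{-192} = \frac{290}{-6 + 11} + 224 \left(- \frac{1}{192}\right) = \frac{290}{5} - \frac{7}{6} = 290 \cdot \frac{1}{5} - \frac{7}{6} = 58 - \frac{7}{6} = \frac{341}{6}$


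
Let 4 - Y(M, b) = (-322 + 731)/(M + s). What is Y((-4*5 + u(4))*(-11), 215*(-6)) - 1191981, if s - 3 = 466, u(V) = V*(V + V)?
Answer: -401696658/337 ≈ -1.1920e+6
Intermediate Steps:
u(V) = 2*V² (u(V) = V*(2*V) = 2*V²)
s = 469 (s = 3 + 466 = 469)
Y(M, b) = 4 - 409/(469 + M) (Y(M, b) = 4 - (-322 + 731)/(M + 469) = 4 - 409/(469 + M))
Y((-4*5 + u(4))*(-11), 215*(-6)) - 1191981 = (1467 + 4*((-4*5 + 2*4²)*(-11)))/(469 + (-4*5 + 2*4²)*(-11)) - 1191981 = (1467 + 4*((-20 + 2*16)*(-11)))/(469 + (-20 + 2*16)*(-11)) - 1191981 = (1467 + 4*((-20 + 32)*(-11)))/(469 + (-20 + 32)*(-11)) - 1191981 = (1467 + 4*(12*(-11)))/(469 + 12*(-11)) - 1191981 = (1467 + 4*(-132))/(469 - 132) - 1191981 = (1467 - 528)/337 - 1191981 = (1/337)*939 - 1191981 = 939/337 - 1191981 = -401696658/337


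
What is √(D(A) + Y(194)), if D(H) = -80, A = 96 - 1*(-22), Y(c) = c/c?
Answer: I*√79 ≈ 8.8882*I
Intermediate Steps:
Y(c) = 1
A = 118 (A = 96 + 22 = 118)
√(D(A) + Y(194)) = √(-80 + 1) = √(-79) = I*√79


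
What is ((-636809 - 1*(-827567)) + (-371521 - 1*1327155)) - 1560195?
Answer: -3068113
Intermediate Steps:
((-636809 - 1*(-827567)) + (-371521 - 1*1327155)) - 1560195 = ((-636809 + 827567) + (-371521 - 1327155)) - 1560195 = (190758 - 1698676) - 1560195 = -1507918 - 1560195 = -3068113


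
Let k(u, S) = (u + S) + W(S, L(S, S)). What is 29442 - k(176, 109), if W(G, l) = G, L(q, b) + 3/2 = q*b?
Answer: 29048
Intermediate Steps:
L(q, b) = -3/2 + b*q (L(q, b) = -3/2 + q*b = -3/2 + b*q)
k(u, S) = u + 2*S (k(u, S) = (u + S) + S = (S + u) + S = u + 2*S)
29442 - k(176, 109) = 29442 - (176 + 2*109) = 29442 - (176 + 218) = 29442 - 1*394 = 29442 - 394 = 29048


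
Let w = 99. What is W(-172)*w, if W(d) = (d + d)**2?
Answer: 11715264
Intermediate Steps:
W(d) = 4*d**2 (W(d) = (2*d)**2 = 4*d**2)
W(-172)*w = (4*(-172)**2)*99 = (4*29584)*99 = 118336*99 = 11715264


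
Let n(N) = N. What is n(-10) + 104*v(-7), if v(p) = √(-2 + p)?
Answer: -10 + 312*I ≈ -10.0 + 312.0*I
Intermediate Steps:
n(-10) + 104*v(-7) = -10 + 104*√(-2 - 7) = -10 + 104*√(-9) = -10 + 104*(3*I) = -10 + 312*I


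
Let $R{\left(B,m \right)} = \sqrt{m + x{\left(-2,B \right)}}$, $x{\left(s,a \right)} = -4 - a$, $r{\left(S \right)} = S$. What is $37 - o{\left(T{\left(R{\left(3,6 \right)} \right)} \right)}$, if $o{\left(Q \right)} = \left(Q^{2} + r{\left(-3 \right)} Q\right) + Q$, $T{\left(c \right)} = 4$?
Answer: $29$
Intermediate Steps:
$R{\left(B,m \right)} = \sqrt{-4 + m - B}$ ($R{\left(B,m \right)} = \sqrt{m - \left(4 + B\right)} = \sqrt{-4 + m - B}$)
$o{\left(Q \right)} = Q^{2} - 2 Q$ ($o{\left(Q \right)} = \left(Q^{2} - 3 Q\right) + Q = Q^{2} - 2 Q$)
$37 - o{\left(T{\left(R{\left(3,6 \right)} \right)} \right)} = 37 - 4 \left(-2 + 4\right) = 37 - 4 \cdot 2 = 37 - 8 = 29$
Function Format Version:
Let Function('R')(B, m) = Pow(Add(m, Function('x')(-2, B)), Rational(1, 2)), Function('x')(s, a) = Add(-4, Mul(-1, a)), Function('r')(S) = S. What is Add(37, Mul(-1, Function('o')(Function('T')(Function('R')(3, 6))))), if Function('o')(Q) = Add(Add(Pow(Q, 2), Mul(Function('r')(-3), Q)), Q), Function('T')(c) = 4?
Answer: 29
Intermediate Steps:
Function('R')(B, m) = Pow(Add(-4, m, Mul(-1, B)), Rational(1, 2)) (Function('R')(B, m) = Pow(Add(m, Add(-4, Mul(-1, B))), Rational(1, 2)) = Pow(Add(-4, m, Mul(-1, B)), Rational(1, 2)))
Function('o')(Q) = Add(Pow(Q, 2), Mul(-2, Q)) (Function('o')(Q) = Add(Add(Pow(Q, 2), Mul(-3, Q)), Q) = Add(Pow(Q, 2), Mul(-2, Q)))
Add(37, Mul(-1, Function('o')(Function('T')(Function('R')(3, 6))))) = Add(37, Mul(-1, Mul(4, Add(-2, 4)))) = Add(37, Mul(-1, Mul(4, 2))) = Add(37, Mul(-1, 8)) = Add(37, -8) = 29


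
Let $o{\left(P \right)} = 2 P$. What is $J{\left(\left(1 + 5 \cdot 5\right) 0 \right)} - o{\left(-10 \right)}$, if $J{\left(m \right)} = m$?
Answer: $20$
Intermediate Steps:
$J{\left(\left(1 + 5 \cdot 5\right) 0 \right)} - o{\left(-10 \right)} = \left(1 + 5 \cdot 5\right) 0 - 2 \left(-10\right) = \left(1 + 25\right) 0 - -20 = 26 \cdot 0 + 20 = 0 + 20 = 20$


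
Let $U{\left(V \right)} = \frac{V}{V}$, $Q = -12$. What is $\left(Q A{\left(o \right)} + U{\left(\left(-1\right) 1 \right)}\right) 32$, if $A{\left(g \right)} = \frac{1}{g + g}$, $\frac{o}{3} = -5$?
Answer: $\frac{224}{5} \approx 44.8$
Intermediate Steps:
$o = -15$ ($o = 3 \left(-5\right) = -15$)
$A{\left(g \right)} = \frac{1}{2 g}$
$U{\left(V \right)} = 1$
$\left(Q A{\left(o \right)} + U{\left(\left(-1\right) 1 \right)}\right) 32 = \left(- 12 \frac{1}{2 \left(-15\right)} + 1\right) 32 = \left(- 12 \cdot \frac{1}{2} \left(- \frac{1}{15}\right) + 1\right) 32 = \left(\left(-12\right) \left(- \frac{1}{30}\right) + 1\right) 32 = \left(\frac{2}{5} + 1\right) 32 = \frac{7}{5} \cdot 32 = \frac{224}{5}$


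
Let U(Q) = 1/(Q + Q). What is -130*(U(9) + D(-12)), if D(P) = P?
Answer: 13975/9 ≈ 1552.8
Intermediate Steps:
U(Q) = 1/(2*Q)
-130*(U(9) + D(-12)) = -130*((½)/9 - 12) = -130*((½)*(⅑) - 12) = -130*(1/18 - 12) = -130*(-215/18) = 13975/9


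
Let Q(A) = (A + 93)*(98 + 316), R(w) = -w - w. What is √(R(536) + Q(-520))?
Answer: 5*I*√7114 ≈ 421.72*I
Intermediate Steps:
R(w) = -2*w
Q(A) = 38502 + 414*A (Q(A) = (93 + A)*414 = 38502 + 414*A)
√(R(536) + Q(-520)) = √(-2*536 + (38502 + 414*(-520))) = √(-1072 + (38502 - 215280)) = √(-1072 - 176778) = √(-177850) = 5*I*√7114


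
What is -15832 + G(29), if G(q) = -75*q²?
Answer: -78907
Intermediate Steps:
-15832 + G(29) = -15832 - 75*29² = -15832 - 75*841 = -15832 - 63075 = -78907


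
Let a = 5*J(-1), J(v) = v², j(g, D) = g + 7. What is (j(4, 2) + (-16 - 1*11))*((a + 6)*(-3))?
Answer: 528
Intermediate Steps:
j(g, D) = 7 + g
a = 5 (a = 5*(-1)² = 5*1 = 5)
(j(4, 2) + (-16 - 1*11))*((a + 6)*(-3)) = ((7 + 4) + (-16 - 1*11))*((5 + 6)*(-3)) = (11 + (-16 - 11))*(11*(-3)) = (11 - 27)*(-33) = -16*(-33) = 528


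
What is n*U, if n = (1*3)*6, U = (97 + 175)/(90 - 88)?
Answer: 2448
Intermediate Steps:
U = 136 (U = 272/2 = 272*(½) = 136)
n = 18 (n = 3*6 = 18)
n*U = 18*136 = 2448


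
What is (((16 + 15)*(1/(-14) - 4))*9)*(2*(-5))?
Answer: 79515/7 ≈ 11359.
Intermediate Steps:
(((16 + 15)*(1/(-14) - 4))*9)*(2*(-5)) = ((31*(-1/14 - 4))*9)*(-10) = ((31*(-57/14))*9)*(-10) = -1767/14*9*(-10) = -15903/14*(-10) = 79515/7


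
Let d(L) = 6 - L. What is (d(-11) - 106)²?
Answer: 7921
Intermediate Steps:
(d(-11) - 106)² = ((6 - 1*(-11)) - 106)² = ((6 + 11) - 106)² = (17 - 106)² = (-89)² = 7921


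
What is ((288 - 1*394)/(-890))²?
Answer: 2809/198025 ≈ 0.014185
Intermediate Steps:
((288 - 1*394)/(-890))² = ((288 - 394)*(-1/890))² = (-106*(-1/890))² = (53/445)² = 2809/198025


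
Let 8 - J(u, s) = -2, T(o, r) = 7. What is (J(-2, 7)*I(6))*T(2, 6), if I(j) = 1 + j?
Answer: 490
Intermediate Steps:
J(u, s) = 10 (J(u, s) = 8 - 1*(-2) = 8 + 2 = 10)
(J(-2, 7)*I(6))*T(2, 6) = (10*(1 + 6))*7 = (10*7)*7 = 70*7 = 490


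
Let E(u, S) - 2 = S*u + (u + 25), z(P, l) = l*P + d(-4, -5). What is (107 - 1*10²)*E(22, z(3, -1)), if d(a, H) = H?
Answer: -889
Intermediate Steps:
z(P, l) = -5 + P*l (z(P, l) = l*P - 5 = P*l - 5 = -5 + P*l)
E(u, S) = 27 + u + S*u (E(u, S) = 2 + (S*u + (u + 25)) = 2 + (S*u + (25 + u)) = 2 + (25 + u + S*u) = 27 + u + S*u)
(107 - 1*10²)*E(22, z(3, -1)) = (107 - 1*10²)*(27 + 22 + (-5 + 3*(-1))*22) = (107 - 1*100)*(27 + 22 + (-5 - 3)*22) = (107 - 100)*(27 + 22 - 8*22) = 7*(27 + 22 - 176) = 7*(-127) = -889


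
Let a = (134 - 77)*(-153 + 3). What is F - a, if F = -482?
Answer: 8068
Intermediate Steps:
a = -8550 (a = 57*(-150) = -8550)
F - a = -482 - 1*(-8550) = -482 + 8550 = 8068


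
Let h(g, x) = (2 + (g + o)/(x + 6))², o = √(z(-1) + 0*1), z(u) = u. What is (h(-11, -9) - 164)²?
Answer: 1410188/81 + 2992*I/3 ≈ 17410.0 + 997.33*I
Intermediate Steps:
o = I (o = √(-1 + 0*1) = √(-1 + 0) = √(-1) = I ≈ 1.0*I)
h(g, x) = (2 + (I + g)/(6 + x))² (h(g, x) = (2 + (g + I)/(x + 6))² = (2 + (I + g)/(6 + x))²)
(h(-11, -9) - 164)² = ((12 + I - 11 + 2*(-9))²/(6 - 9)² - 164)² = ((12 + I - 11 - 18)²/(-3)² - 164)² = ((-17 + I)²/9 - 164)² = (-164 + (-17 + I)²/9)²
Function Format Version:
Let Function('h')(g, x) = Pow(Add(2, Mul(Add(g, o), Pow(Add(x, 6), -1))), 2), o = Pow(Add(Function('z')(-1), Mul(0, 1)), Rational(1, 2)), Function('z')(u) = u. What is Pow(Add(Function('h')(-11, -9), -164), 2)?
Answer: Add(Rational(1410188, 81), Mul(Rational(2992, 3), I)) ≈ Add(17410., Mul(997.33, I))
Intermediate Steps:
o = I (o = Pow(Add(-1, Mul(0, 1)), Rational(1, 2)) = Pow(Add(-1, 0), Rational(1, 2)) = Pow(-1, Rational(1, 2)) = I ≈ Mul(1.0000, I))
Function('h')(g, x) = Pow(Add(2, Mul(Pow(Add(6, x), -1), Add(I, g))), 2) (Function('h')(g, x) = Pow(Add(2, Mul(Add(g, I), Pow(Add(x, 6), -1))), 2) = Pow(Add(2, Mul(Add(I, g), Pow(Add(6, x), -1))), 2) = Pow(Add(2, Mul(Pow(Add(6, x), -1), Add(I, g))), 2))
Pow(Add(Function('h')(-11, -9), -164), 2) = Pow(Add(Mul(Pow(Add(6, -9), -2), Pow(Add(12, I, -11, Mul(2, -9)), 2)), -164), 2) = Pow(Add(Mul(Pow(-3, -2), Pow(Add(12, I, -11, -18), 2)), -164), 2) = Pow(Add(Mul(Rational(1, 9), Pow(Add(-17, I), 2)), -164), 2) = Pow(Add(-164, Mul(Rational(1, 9), Pow(Add(-17, I), 2))), 2)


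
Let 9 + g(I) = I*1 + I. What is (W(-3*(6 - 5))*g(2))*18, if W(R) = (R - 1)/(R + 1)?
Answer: -180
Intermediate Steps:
g(I) = -9 + 2*I (g(I) = -9 + (I*1 + I) = -9 + (I + I) = -9 + 2*I)
W(R) = (-1 + R)/(1 + R)
(W(-3*(6 - 5))*g(2))*18 = (((-1 - 3*(6 - 5))/(1 - 3*(6 - 5)))*(-9 + 2*2))*18 = (((-1 - 3*1)/(1 - 3*1))*(-9 + 4))*18 = (((-1 - 3)/(1 - 3))*(-5))*18 = ((-4/(-2))*(-5))*18 = (-½*(-4)*(-5))*18 = (2*(-5))*18 = -10*18 = -180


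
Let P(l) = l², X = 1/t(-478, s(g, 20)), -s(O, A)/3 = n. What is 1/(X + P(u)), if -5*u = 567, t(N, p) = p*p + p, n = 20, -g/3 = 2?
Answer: 17700/227614217 ≈ 7.7763e-5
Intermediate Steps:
g = -6 (g = -3*2 = -6)
s(O, A) = -60 (s(O, A) = -3*20 = -60)
t(N, p) = p + p² (t(N, p) = p² + p = p + p²)
X = 1/3540 (X = 1/(-60*(1 - 60)) = 1/(-60*(-59)) = 1/3540 ≈ 0.00028249)
u = -567/5 (u = -⅕*567 = -567/5 ≈ -113.40)
1/(X + P(u)) = 1/(1/3540 + (-567/5)²) = 1/(1/3540 + 321489/25) = 1/(227614217/17700) = 17700/227614217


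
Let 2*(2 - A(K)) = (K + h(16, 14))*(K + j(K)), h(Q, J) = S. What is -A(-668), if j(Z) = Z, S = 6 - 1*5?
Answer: 445554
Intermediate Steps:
S = 1 (S = 6 - 5 = 1)
h(Q, J) = 1
A(K) = 2 - K*(1 + K) (A(K) = 2 - (K + 1)*(K + K)/2 = 2 - (1 + K)*2*K/2 = 2 - K*(1 + K))
-A(-668) = -(2 - 1*(-668) - 1*(-668)**2) = -(2 + 668 - 1*446224) = -(2 + 668 - 446224) = -1*(-445554) = 445554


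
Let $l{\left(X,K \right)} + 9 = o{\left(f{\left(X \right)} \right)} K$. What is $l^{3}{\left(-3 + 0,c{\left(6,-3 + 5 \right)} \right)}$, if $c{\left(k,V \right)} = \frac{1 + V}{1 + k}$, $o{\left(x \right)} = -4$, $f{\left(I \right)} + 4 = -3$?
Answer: $- \frac{421875}{343} \approx -1230.0$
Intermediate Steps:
$f{\left(I \right)} = -7$ ($f{\left(I \right)} = -4 - 3 = -7$)
$c{\left(k,V \right)} = \frac{1 + V}{1 + k}$
$l{\left(X,K \right)} = -9 - 4 K$
$l^{3}{\left(-3 + 0,c{\left(6,-3 + 5 \right)} \right)} = \left(-9 - 4 \frac{1 + \left(-3 + 5\right)}{1 + 6}\right)^{3} = \left(-9 - 4 \frac{1 + 2}{7}\right)^{3} = \left(-9 - 4 \cdot \frac{1}{7} \cdot 3\right)^{3} = \left(-9 - \frac{12}{7}\right)^{3} = \left(- \frac{75}{7}\right)^{3} = - \frac{421875}{343}$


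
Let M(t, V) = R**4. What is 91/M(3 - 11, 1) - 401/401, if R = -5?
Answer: -534/625 ≈ -0.85440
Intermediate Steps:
M(t, V) = 625 (M(t, V) = (-5)**4 = 625)
91/M(3 - 11, 1) - 401/401 = 91/625 - 401/401 = 91*(1/625) - 401*1/401 = 91/625 - 1 = -534/625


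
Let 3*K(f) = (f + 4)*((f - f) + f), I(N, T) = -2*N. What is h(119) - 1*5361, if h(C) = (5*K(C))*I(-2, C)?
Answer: 92219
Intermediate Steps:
K(f) = f*(4 + f)/3 (K(f) = ((f + 4)*((f - f) + f))/3 = ((4 + f)*(0 + f))/3 = ((4 + f)*f)/3 = (f*(4 + f))/3 = f*(4 + f)/3)
h(C) = 20*C*(4 + C)/3 (h(C) = (5*(C*(4 + C)/3))*(-2*(-2)) = (5*C*(4 + C)/3)*4 = 20*C*(4 + C)/3)
h(119) - 1*5361 = (20/3)*119*(4 + 119) - 1*5361 = (20/3)*119*123 - 5361 = 97580 - 5361 = 92219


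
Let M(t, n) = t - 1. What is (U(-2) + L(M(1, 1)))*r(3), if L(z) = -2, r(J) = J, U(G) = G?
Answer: -12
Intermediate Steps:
M(t, n) = -1 + t
(U(-2) + L(M(1, 1)))*r(3) = (-2 - 2)*3 = -4*3 = -12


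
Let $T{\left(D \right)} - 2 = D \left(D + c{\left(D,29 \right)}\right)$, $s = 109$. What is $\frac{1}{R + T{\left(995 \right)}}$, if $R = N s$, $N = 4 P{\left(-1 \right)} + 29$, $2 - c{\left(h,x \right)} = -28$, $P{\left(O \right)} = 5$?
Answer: $\frac{1}{1025218} \approx 9.754 \cdot 10^{-7}$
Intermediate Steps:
$c{\left(h,x \right)} = 30$ ($c{\left(h,x \right)} = 2 - -28 = 2 + 28 = 30$)
$N = 49$ ($N = 4 \cdot 5 + 29 = 20 + 29 = 49$)
$T{\left(D \right)} = 2 + D \left(30 + D\right)$ ($T{\left(D \right)} = 2 + D \left(D + 30\right) = 2 + D \left(30 + D\right)$)
$R = 5341$ ($R = 49 \cdot 109 = 5341$)
$\frac{1}{R + T{\left(995 \right)}} = \frac{1}{5341 + \left(2 + 995^{2} + 30 \cdot 995\right)} = \frac{1}{5341 + \left(2 + 990025 + 29850\right)} = \frac{1}{5341 + 1019877} = \frac{1}{1025218}$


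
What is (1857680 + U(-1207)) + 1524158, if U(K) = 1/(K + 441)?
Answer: 2590487907/766 ≈ 3.3818e+6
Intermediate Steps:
U(K) = 1/(441 + K)
(1857680 + U(-1207)) + 1524158 = (1857680 + 1/(441 - 1207)) + 1524158 = (1857680 + 1/(-766)) + 1524158 = (1857680 - 1/766) + 1524158 = 1422982879/766 + 1524158 = 2590487907/766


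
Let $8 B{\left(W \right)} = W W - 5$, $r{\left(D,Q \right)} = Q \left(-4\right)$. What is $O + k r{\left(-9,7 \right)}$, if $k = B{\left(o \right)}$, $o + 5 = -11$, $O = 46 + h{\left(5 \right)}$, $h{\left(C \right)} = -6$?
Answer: $- \frac{1677}{2} \approx -838.5$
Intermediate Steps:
$r{\left(D,Q \right)} = - 4 Q$
$O = 40$ ($O = 46 - 6 = 40$)
$o = -16$ ($o = -5 - 11 = -16$)
$B{\left(W \right)} = - \frac{5}{8} + \frac{W^{2}}{8}$ ($B{\left(W \right)} = \frac{W W - 5}{8} = \frac{W^{2} - 5}{8} = \frac{-5 + W^{2}}{8} = - \frac{5}{8} + \frac{W^{2}}{8}$)
$k = \frac{251}{8}$ ($k = - \frac{5}{8} + \frac{\left(-16\right)^{2}}{8} = - \frac{5}{8} + \frac{1}{8} \cdot 256 = - \frac{5}{8} + 32 = \frac{251}{8} \approx 31.375$)
$O + k r{\left(-9,7 \right)} = 40 + \frac{251 \left(\left(-4\right) 7\right)}{8} = 40 + \frac{251}{8} \left(-28\right) = 40 - \frac{1757}{2} = - \frac{1677}{2}$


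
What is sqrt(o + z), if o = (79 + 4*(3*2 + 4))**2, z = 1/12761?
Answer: sqrt(2306021449242)/12761 ≈ 119.00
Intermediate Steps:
z = 1/12761 ≈ 7.8364e-5
o = 14161 (o = (79 + 4*(6 + 4))**2 = (79 + 4*10)**2 = (79 + 40)**2 = 119**2 = 14161)
sqrt(o + z) = sqrt(14161 + 1/12761) = sqrt(180708522/12761) = sqrt(2306021449242)/12761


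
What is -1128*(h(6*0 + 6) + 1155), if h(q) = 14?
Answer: -1318632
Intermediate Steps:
-1128*(h(6*0 + 6) + 1155) = -1128*(14 + 1155) = -1128*1169 = -1318632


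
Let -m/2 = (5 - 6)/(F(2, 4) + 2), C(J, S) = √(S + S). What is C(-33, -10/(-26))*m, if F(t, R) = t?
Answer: √130/26 ≈ 0.43853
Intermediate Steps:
C(J, S) = √2*√S (C(J, S) = √(2*S) = √2*√S)
m = ½ (m = -2*(5 - 6)/(2 + 2) = -(-2)/4 = -2*(-¼) = ½ ≈ 0.50000)
C(-33, -10/(-26))*m = (√2*√(-10/(-26)))*(½) = (√2*√(-10*(-1/26)))*(½) = (√2*√(5/13))*(½) = (√2*(√65/13))*(½) = (√130/13)*(½) = √130/26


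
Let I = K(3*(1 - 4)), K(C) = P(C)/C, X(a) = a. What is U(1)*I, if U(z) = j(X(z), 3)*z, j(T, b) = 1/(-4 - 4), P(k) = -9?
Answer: -⅛ ≈ -0.12500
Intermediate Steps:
K(C) = -9/C
I = 1 (I = -9*1/(3*(1 - 4)) = -9/(3*(-3)) = -9/(-9) = -9*(-⅑) = 1)
j(T, b) = -⅛ (j(T, b) = 1/(-8) = -⅛)
U(z) = -z/8
U(1)*I = -⅛*1*1 = -⅛*1 = -⅛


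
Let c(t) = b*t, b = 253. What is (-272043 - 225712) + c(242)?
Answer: -436529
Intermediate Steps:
c(t) = 253*t
(-272043 - 225712) + c(242) = (-272043 - 225712) + 253*242 = -497755 + 61226 = -436529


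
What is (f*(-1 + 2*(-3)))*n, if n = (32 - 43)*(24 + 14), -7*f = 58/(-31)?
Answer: 24244/31 ≈ 782.06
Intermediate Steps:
f = 58/217 (f = -58/(7*(-31)) = -58*(-1)/(7*31) = -⅐*(-58/31) = 58/217 ≈ 0.26728)
n = -418 (n = -11*38 = -418)
(f*(-1 + 2*(-3)))*n = (58*(-1 + 2*(-3))/217)*(-418) = (58*(-1 - 6)/217)*(-418) = ((58/217)*(-7))*(-418) = -58/31*(-418) = 24244/31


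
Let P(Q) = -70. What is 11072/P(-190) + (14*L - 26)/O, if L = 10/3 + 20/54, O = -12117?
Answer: -258739522/1635795 ≈ -158.17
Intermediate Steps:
L = 100/27 (L = 10*(⅓) + 20*(1/54) = 10/3 + 10/27 = 100/27 ≈ 3.7037)
11072/P(-190) + (14*L - 26)/O = 11072/(-70) + (14*(100/27) - 26)/(-12117) = 11072*(-1/70) + (1400/27 - 26)*(-1/12117) = -5536/35 + (698/27)*(-1/12117) = -5536/35 - 698/327159 = -258739522/1635795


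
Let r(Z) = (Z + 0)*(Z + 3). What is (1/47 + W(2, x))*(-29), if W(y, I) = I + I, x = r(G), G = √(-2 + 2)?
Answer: -29/47 ≈ -0.61702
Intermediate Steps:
G = 0 (G = √0 = 0)
r(Z) = Z*(3 + Z)
x = 0 (x = 0*(3 + 0) = 0*3 = 0)
W(y, I) = 2*I
(1/47 + W(2, x))*(-29) = (1/47 + 2*0)*(-29) = (1/47 + 0)*(-29) = (1/47)*(-29) = -29/47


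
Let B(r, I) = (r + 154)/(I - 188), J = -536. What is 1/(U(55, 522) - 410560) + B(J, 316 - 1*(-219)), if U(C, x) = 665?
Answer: -156580237/142233565 ≈ -1.1009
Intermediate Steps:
B(r, I) = (154 + r)/(-188 + I)
1/(U(55, 522) - 410560) + B(J, 316 - 1*(-219)) = 1/(665 - 410560) + (154 - 536)/(-188 + (316 - 1*(-219))) = 1/(-409895) - 382/(-188 + (316 + 219)) = -1/409895 - 382/(-188 + 535) = -1/409895 - 382/347 = -156580237/142233565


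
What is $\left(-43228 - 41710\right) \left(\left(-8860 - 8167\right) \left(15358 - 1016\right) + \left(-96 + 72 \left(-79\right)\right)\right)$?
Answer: $20742455694884$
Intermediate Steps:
$\left(-43228 - 41710\right) \left(\left(-8860 - 8167\right) \left(15358 - 1016\right) + \left(-96 + 72 \left(-79\right)\right)\right) = - 84938 \left(\left(-17027\right) 14342 - 5784\right) = - 84938 \left(-244201234 - 5784\right) = \left(-84938\right) \left(-244207018\right) = 20742455694884$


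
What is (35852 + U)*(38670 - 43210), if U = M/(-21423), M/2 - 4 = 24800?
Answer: -1162251785840/7141 ≈ -1.6276e+8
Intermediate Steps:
M = 49608 (M = 8 + 2*24800 = 8 + 49600 = 49608)
U = -16536/7141 (U = 49608/(-21423) = 49608*(-1/21423) = -16536/7141 ≈ -2.3156)
(35852 + U)*(38670 - 43210) = (35852 - 16536/7141)*(38670 - 43210) = (256002596/7141)*(-4540) = -1162251785840/7141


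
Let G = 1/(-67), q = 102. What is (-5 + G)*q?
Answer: -34272/67 ≈ -511.52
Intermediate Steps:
G = -1/67 ≈ -0.014925
(-5 + G)*q = (-5 - 1/67)*102 = -336/67*102 = -34272/67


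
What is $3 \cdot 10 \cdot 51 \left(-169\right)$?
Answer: $-258570$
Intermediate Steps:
$3 \cdot 10 \cdot 51 \left(-169\right) = 30 \cdot 51 \left(-169\right) = 1530 \left(-169\right) = -258570$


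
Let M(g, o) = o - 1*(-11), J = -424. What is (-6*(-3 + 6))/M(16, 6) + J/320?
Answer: -1621/680 ≈ -2.3838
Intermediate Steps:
M(g, o) = 11 + o (M(g, o) = o + 11 = 11 + o)
(-6*(-3 + 6))/M(16, 6) + J/320 = (-6*(-3 + 6))/(11 + 6) - 424/320 = -6*3/17 - 424*1/320 = -18*1/17 - 53/40 = -18/17 - 53/40 = -1621/680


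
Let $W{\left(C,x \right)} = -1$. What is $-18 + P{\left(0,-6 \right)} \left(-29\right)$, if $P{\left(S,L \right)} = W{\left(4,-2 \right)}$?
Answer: $11$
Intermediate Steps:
$P{\left(S,L \right)} = -1$
$-18 + P{\left(0,-6 \right)} \left(-29\right) = -18 - -29 = -18 + 29 = 11$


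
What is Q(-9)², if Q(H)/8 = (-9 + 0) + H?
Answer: 20736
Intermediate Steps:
Q(H) = -72 + 8*H (Q(H) = 8*((-9 + 0) + H) = 8*(-9 + H) = -72 + 8*H)
Q(-9)² = (-72 + 8*(-9))² = (-72 - 72)² = (-144)² = 20736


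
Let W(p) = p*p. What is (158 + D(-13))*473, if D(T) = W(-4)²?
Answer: 195822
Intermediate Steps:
W(p) = p²
D(T) = 256 (D(T) = ((-4)²)² = 16² = 256)
(158 + D(-13))*473 = (158 + 256)*473 = 414*473 = 195822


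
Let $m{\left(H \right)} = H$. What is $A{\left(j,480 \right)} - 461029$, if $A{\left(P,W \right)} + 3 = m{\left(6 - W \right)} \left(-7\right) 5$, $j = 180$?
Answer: $-444442$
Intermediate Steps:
$A{\left(P,W \right)} = -213 + 35 W$ ($A{\left(P,W \right)} = -3 + \left(6 - W\right) \left(-7\right) 5 = -3 + \left(-42 + 7 W\right) 5 = -3 + \left(-210 + 35 W\right) = -213 + 35 W$)
$A{\left(j,480 \right)} - 461029 = \left(-213 + 35 \cdot 480\right) - 461029 = \left(-213 + 16800\right) - 461029 = 16587 - 461029 = -444442$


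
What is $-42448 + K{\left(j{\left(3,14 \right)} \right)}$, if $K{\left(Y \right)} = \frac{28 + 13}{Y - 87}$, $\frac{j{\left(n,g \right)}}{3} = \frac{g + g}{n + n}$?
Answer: $- \frac{3098745}{73} \approx -42449.0$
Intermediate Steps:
$j{\left(n,g \right)} = \frac{3 g}{n}$ ($j{\left(n,g \right)} = 3 \frac{g + g}{n + n} = 3 \frac{2 g}{2 n} = 3 \cdot 2 g \frac{1}{2 n} = 3 \frac{g}{n} = \frac{3 g}{n}$)
$K{\left(Y \right)} = \frac{41}{-87 + Y}$
$-42448 + K{\left(j{\left(3,14 \right)} \right)} = -42448 + \frac{41}{-87 + 3 \cdot 14 \cdot \frac{1}{3}} = -42448 + \frac{41}{-87 + 14} = -42448 + \frac{41}{-73} = -42448 + 41 \left(- \frac{1}{73}\right) = -42448 - \frac{41}{73} = - \frac{3098745}{73}$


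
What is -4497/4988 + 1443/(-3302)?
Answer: -847953/633476 ≈ -1.3386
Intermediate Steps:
-4497/4988 + 1443/(-3302) = -4497*1/4988 + 1443*(-1/3302) = -4497/4988 - 111/254 = -847953/633476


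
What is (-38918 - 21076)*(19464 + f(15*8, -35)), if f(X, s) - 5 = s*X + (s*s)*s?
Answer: 1656194364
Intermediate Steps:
f(X, s) = 5 + s³ + X*s (f(X, s) = 5 + (s*X + (s*s)*s) = 5 + (X*s + s²*s) = 5 + (X*s + s³) = 5 + (s³ + X*s) = 5 + s³ + X*s)
(-38918 - 21076)*(19464 + f(15*8, -35)) = (-38918 - 21076)*(19464 + (5 + (-35)³ + (15*8)*(-35))) = -59994*(19464 + (5 - 42875 + 120*(-35))) = -59994*(19464 + (5 - 42875 - 4200)) = -59994*(19464 - 47070) = -59994*(-27606) = 1656194364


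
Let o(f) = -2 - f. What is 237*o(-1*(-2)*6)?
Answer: -3318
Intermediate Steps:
237*o(-1*(-2)*6) = 237*(-2 - (-1*(-2))*6) = 237*(-2 - 2*6) = 237*(-2 - 1*12) = 237*(-2 - 12) = 237*(-14) = -3318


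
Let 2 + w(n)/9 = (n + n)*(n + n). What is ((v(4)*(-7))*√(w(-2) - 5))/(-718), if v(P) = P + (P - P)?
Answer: 154/359 ≈ 0.42897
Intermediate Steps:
w(n) = -18 + 36*n² (w(n) = -18 + 9*((n + n)*(n + n)) = -18 + 9*((2*n)*(2*n)) = -18 + 9*(4*n²) = -18 + 36*n²)
v(P) = P (v(P) = P + 0 = P)
((v(4)*(-7))*√(w(-2) - 5))/(-718) = ((4*(-7))*√((-18 + 36*(-2)²) - 5))/(-718) = -28*√((-18 + 36*4) - 5)*(-1/718) = -28*√((-18 + 144) - 5)*(-1/718) = -28*√(126 - 5)*(-1/718) = -28*√121*(-1/718) = -28*11*(-1/718) = -308*(-1/718) = 154/359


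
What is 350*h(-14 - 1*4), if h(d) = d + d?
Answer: -12600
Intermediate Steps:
h(d) = 2*d
350*h(-14 - 1*4) = 350*(2*(-14 - 1*4)) = 350*(2*(-14 - 4)) = 350*(2*(-18)) = 350*(-36) = -12600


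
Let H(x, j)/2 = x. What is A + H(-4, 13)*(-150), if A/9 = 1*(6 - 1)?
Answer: 1245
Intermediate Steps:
H(x, j) = 2*x
A = 45 (A = 9*(1*(6 - 1)) = 9*(1*5) = 9*5 = 45)
A + H(-4, 13)*(-150) = 45 + (2*(-4))*(-150) = 45 - 8*(-150) = 45 + 1200 = 1245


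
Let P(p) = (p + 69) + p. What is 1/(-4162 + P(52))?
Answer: -1/3989 ≈ -0.00025069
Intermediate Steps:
P(p) = 69 + 2*p (P(p) = (69 + p) + p = 69 + 2*p)
1/(-4162 + P(52)) = 1/(-4162 + (69 + 2*52)) = 1/(-4162 + (69 + 104)) = 1/(-4162 + 173) = 1/(-3989) = -1/3989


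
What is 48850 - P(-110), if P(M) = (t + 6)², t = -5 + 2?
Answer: 48841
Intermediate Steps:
t = -3
P(M) = 9 (P(M) = (-3 + 6)² = 3² = 9)
48850 - P(-110) = 48850 - 1*9 = 48850 - 9 = 48841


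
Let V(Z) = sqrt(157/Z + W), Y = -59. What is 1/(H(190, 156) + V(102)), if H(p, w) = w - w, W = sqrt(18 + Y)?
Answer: sqrt(102)/sqrt(157 + 102*I*sqrt(41)) ≈ 0.30605 - 0.2412*I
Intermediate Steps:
W = I*sqrt(41) (W = sqrt(18 - 59) = sqrt(-41) = I*sqrt(41) ≈ 6.4031*I)
H(p, w) = 0
V(Z) = sqrt(157/Z + I*sqrt(41))
1/(H(190, 156) + V(102)) = 1/(0 + sqrt(157/102 + I*sqrt(41))) = 1/(sqrt(157/102 + I*sqrt(41))) = 1/sqrt(157/102 + I*sqrt(41))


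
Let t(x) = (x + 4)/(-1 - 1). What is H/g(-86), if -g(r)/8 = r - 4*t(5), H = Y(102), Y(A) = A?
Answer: 3/16 ≈ 0.18750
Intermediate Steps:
t(x) = -2 - x/2 (t(x) = (4 + x)/(-2) = (4 + x)*(-½) = -2 - x/2)
H = 102
g(r) = -144 - 8*r (g(r) = -8*(r - 4*(-2 - ½*5)) = -8*(r - 4*(-2 - 5/2)) = -8*(r - 4*(-9/2)) = -8*(r + 18) = -8*(18 + r) = -144 - 8*r)
H/g(-86) = 102/(-144 - 8*(-86)) = 102/(-144 + 688) = 102/544 = 102*(1/544) = 3/16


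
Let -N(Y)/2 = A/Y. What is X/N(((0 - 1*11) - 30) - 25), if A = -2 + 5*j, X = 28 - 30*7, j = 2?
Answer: -3003/4 ≈ -750.75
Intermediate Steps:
X = -182 (X = 28 - 210 = -182)
A = 8 (A = -2 + 5*2 = -2 + 10 = 8)
N(Y) = -16/Y
X/N(((0 - 1*11) - 30) - 25) = -(5005/8 - 91*(0 - 1*11)/8) = -(5005/8 - 91*(0 - 11)/8) = -182/((-16/((-11 - 30) - 25))) = -182/((-16/(-41 - 25))) = -182/((-16/(-66))) = -182/((-16*(-1/66))) = -182/8/33 = -182*33/8 = -3003/4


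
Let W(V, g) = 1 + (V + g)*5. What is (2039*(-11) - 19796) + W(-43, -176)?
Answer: -43319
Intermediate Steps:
W(V, g) = 1 + 5*V + 5*g (W(V, g) = 1 + (5*V + 5*g) = 1 + 5*V + 5*g)
(2039*(-11) - 19796) + W(-43, -176) = (2039*(-11) - 19796) + (1 + 5*(-43) + 5*(-176)) = (-22429 - 19796) + (1 - 215 - 880) = -42225 - 1094 = -43319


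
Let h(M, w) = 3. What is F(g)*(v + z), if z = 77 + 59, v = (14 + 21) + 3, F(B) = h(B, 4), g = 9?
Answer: 522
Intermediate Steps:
F(B) = 3
v = 38 (v = 35 + 3 = 38)
z = 136
F(g)*(v + z) = 3*(38 + 136) = 3*174 = 522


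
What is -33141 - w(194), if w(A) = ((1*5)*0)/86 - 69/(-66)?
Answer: -729125/22 ≈ -33142.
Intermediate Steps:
w(A) = 23/22 (w(A) = (5*0)*(1/86) - 69*(-1/66) = 0*(1/86) + 23/22 = 0 + 23/22 = 23/22)
-33141 - w(194) = -33141 - 1*23/22 = -33141 - 23/22 = -729125/22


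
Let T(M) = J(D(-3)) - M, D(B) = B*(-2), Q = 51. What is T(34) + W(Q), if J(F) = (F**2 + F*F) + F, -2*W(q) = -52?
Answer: 70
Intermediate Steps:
D(B) = -2*B
W(q) = 26 (W(q) = -1/2*(-52) = 26)
J(F) = F + 2*F**2 (J(F) = (F**2 + F**2) + F = 2*F**2 + F = F + 2*F**2)
T(M) = 78 - M (T(M) = (-2*(-3))*(1 + 2*(-2*(-3))) - M = 6*(1 + 2*6) - M = 6*(1 + 12) - M = 6*13 - M = 78 - M)
T(34) + W(Q) = (78 - 1*34) + 26 = (78 - 34) + 26 = 44 + 26 = 70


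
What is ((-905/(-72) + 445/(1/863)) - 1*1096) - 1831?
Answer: 27440681/72 ≈ 3.8112e+5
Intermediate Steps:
((-905/(-72) + 445/(1/863)) - 1*1096) - 1831 = ((-905*(-1/72) + 445/(1/863)) - 1096) - 1831 = ((905/72 + 445*863) - 1096) - 1831 = ((905/72 + 384035) - 1096) - 1831 = (27651425/72 - 1096) - 1831 = 27572513/72 - 1831 = 27440681/72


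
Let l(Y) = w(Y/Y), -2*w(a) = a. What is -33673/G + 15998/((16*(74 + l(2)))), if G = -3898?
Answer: 25489913/1146012 ≈ 22.242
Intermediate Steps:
w(a) = -a/2
l(Y) = -½ (l(Y) = -Y/(2*Y) = -½*1 = -½)
-33673/G + 15998/((16*(74 + l(2)))) = -33673/(-3898) + 15998/((16*(74 - ½))) = -33673*(-1/3898) + 15998/((16*(147/2))) = 33673/3898 + 15998/1176 = 33673/3898 + 15998*(1/1176) = 33673/3898 + 7999/588 = 25489913/1146012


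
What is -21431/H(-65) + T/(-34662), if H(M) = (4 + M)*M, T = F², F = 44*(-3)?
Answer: -135321247/22905805 ≈ -5.9077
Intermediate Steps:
F = -132
T = 17424 (T = (-132)² = 17424)
H(M) = M*(4 + M)
-21431/H(-65) + T/(-34662) = -21431*(-1/(65*(4 - 65))) + 17424/(-34662) = -21431/((-65*(-61))) + 17424*(-1/34662) = -21431/3965 - 2904/5777 = -135321247/22905805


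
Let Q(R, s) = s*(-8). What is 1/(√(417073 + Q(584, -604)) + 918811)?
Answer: 918811/844213231816 - √421905/844213231816 ≈ 1.0876e-6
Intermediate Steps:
Q(R, s) = -8*s
1/(√(417073 + Q(584, -604)) + 918811) = 1/(√(417073 - 8*(-604)) + 918811) = 1/(√(417073 + 4832) + 918811) = 1/(√421905 + 918811) = 1/(918811 + √421905)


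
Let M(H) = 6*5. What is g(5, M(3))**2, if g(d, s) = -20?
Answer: 400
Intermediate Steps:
M(H) = 30
g(5, M(3))**2 = (-20)**2 = 400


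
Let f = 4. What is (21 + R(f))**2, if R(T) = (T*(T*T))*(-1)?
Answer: 1849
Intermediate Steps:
R(T) = -T**3 (R(T) = (T*T**2)*(-1) = T**3*(-1) = -T**3)
(21 + R(f))**2 = (21 - 1*4**3)**2 = (21 - 1*64)**2 = (21 - 64)**2 = (-43)**2 = 1849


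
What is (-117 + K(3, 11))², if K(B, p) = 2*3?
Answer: 12321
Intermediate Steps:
K(B, p) = 6
(-117 + K(3, 11))² = (-117 + 6)² = (-111)² = 12321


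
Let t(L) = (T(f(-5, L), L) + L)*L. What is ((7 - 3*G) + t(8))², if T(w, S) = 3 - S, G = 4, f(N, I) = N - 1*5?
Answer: 361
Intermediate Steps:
f(N, I) = -5 + N (f(N, I) = N - 5 = -5 + N)
t(L) = 3*L (t(L) = ((3 - L) + L)*L = 3*L)
((7 - 3*G) + t(8))² = ((7 - 3*4) + 3*8)² = ((7 - 12) + 24)² = (-5 + 24)² = 19² = 361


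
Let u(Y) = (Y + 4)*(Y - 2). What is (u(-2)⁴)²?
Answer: 16777216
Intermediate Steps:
u(Y) = (-2 + Y)*(4 + Y) (u(Y) = (4 + Y)*(-2 + Y) = (-2 + Y)*(4 + Y))
(u(-2)⁴)² = ((-8 + (-2)² + 2*(-2))⁴)² = ((-8 + 4 - 4)⁴)² = ((-8)⁴)² = 4096² = 16777216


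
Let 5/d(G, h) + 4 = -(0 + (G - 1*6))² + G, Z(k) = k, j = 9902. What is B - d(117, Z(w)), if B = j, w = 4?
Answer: 120883621/12208 ≈ 9902.0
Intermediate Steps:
B = 9902
d(G, h) = 5/(-4 + G - (-6 + G)²) (d(G, h) = 5/(-4 + (-(0 + (G - 1*6))² + G)) = 5/(-4 + (-(0 + (G - 6))² + G)) = 5/(-4 + (-(0 + (-6 + G))² + G)) = 5/(-4 + (-(-6 + G)² + G)) = 5/(-4 + (G - (-6 + G)²)) = 5/(-4 + G - (-6 + G)²))
B - d(117, Z(w)) = 9902 - (-5)/(4 + (-6 + 117)² - 1*117) = 9902 - (-5)/(4 + 111² - 117) = 9902 - (-5)/(4 + 12321 - 117) = 9902 - (-5)/12208 = 9902 - 1*(-5/12208) = 9902 + 5/12208 = 120883621/12208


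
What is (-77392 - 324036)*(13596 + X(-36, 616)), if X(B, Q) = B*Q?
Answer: 3444252240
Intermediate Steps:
(-77392 - 324036)*(13596 + X(-36, 616)) = (-77392 - 324036)*(13596 - 36*616) = -401428*(13596 - 22176) = -401428*(-8580) = 3444252240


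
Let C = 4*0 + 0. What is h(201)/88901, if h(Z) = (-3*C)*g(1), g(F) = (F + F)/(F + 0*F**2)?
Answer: 0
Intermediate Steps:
C = 0 (C = 0 + 0 = 0)
g(F) = 2 (g(F) = (2*F)/(F + 0) = (2*F)/F = 2)
h(Z) = 0 (h(Z) = -3*0*2 = 0*2 = 0)
h(201)/88901 = 0/88901 = 0*(1/88901) = 0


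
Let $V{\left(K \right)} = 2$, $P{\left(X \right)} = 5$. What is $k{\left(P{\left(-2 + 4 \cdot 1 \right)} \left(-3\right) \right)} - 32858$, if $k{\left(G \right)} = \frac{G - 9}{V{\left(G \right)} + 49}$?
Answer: $- \frac{558594}{17} \approx -32859.0$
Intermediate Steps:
$k{\left(G \right)} = - \frac{3}{17} + \frac{G}{51}$ ($k{\left(G \right)} = \frac{G - 9}{2 + 49} = \frac{-9 + G}{51} = \left(-9 + G\right) \frac{1}{51} = - \frac{3}{17} + \frac{G}{51}$)
$k{\left(P{\left(-2 + 4 \cdot 1 \right)} \left(-3\right) \right)} - 32858 = \left(- \frac{3}{17} + \frac{5 \left(-3\right)}{51}\right) - 32858 = \left(- \frac{3}{17} + \frac{1}{51} \left(-15\right)\right) - 32858 = \left(- \frac{3}{17} - \frac{5}{17}\right) - 32858 = - \frac{8}{17} - 32858 = - \frac{558594}{17}$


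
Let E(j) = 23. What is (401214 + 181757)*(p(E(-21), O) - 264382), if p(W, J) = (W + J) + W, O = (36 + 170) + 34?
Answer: -153960309216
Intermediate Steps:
O = 240 (O = 206 + 34 = 240)
p(W, J) = J + 2*W (p(W, J) = (J + W) + W = J + 2*W)
(401214 + 181757)*(p(E(-21), O) - 264382) = (401214 + 181757)*((240 + 2*23) - 264382) = 582971*((240 + 46) - 264382) = 582971*(286 - 264382) = 582971*(-264096) = -153960309216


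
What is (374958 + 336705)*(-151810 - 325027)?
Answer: -339347249931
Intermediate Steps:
(374958 + 336705)*(-151810 - 325027) = 711663*(-476837) = -339347249931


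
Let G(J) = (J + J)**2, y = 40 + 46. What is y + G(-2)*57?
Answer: 998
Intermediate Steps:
y = 86
G(J) = 4*J**2 (G(J) = (2*J)**2 = 4*J**2)
y + G(-2)*57 = 86 + (4*(-2)**2)*57 = 86 + (4*4)*57 = 86 + 16*57 = 86 + 912 = 998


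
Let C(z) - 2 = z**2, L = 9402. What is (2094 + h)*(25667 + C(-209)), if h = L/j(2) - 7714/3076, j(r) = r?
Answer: 362244627775/769 ≈ 4.7106e+8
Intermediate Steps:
h = 7226281/1538 (h = 9402/2 - 7714/3076 = 9402*(1/2) - 7714*1/3076 = 4701 - 3857/1538 = 7226281/1538 ≈ 4698.5)
C(z) = 2 + z**2
(2094 + h)*(25667 + C(-209)) = (2094 + 7226281/1538)*(25667 + (2 + (-209)**2)) = 10446853*(25667 + (2 + 43681))/1538 = 10446853*(25667 + 43683)/1538 = (10446853/1538)*69350 = 362244627775/769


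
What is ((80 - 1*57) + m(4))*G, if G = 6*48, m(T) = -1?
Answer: 6336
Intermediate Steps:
G = 288
((80 - 1*57) + m(4))*G = ((80 - 1*57) - 1)*288 = ((80 - 57) - 1)*288 = (23 - 1)*288 = 22*288 = 6336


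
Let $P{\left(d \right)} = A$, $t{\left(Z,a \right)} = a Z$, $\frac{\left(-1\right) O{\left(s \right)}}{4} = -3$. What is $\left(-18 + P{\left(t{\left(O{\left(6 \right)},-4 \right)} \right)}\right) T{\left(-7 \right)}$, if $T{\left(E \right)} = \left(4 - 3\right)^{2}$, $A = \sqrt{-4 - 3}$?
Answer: $-18 + i \sqrt{7} \approx -18.0 + 2.6458 i$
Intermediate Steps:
$O{\left(s \right)} = 12$ ($O{\left(s \right)} = \left(-4\right) \left(-3\right) = 12$)
$t{\left(Z,a \right)} = Z a$
$A = i \sqrt{7}$ ($A = \sqrt{-7} = i \sqrt{7} \approx 2.6458 i$)
$P{\left(d \right)} = i \sqrt{7}$
$T{\left(E \right)} = 1$ ($T{\left(E \right)} = 1^{2} = 1$)
$\left(-18 + P{\left(t{\left(O{\left(6 \right)},-4 \right)} \right)}\right) T{\left(-7 \right)} = \left(-18 + i \sqrt{7}\right) 1 = -18 + i \sqrt{7}$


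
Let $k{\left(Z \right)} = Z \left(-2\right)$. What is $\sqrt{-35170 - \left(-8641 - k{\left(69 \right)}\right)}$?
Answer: $3 i \sqrt{2963} \approx 163.3 i$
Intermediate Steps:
$k{\left(Z \right)} = - 2 Z$
$\sqrt{-35170 - \left(-8641 - k{\left(69 \right)}\right)} = \sqrt{-35170 + \left(\left(12197 - 138\right) - 3556\right)} = \sqrt{-35170 + \left(12059 - 3556\right)} = \sqrt{-35170 + 8503} = \sqrt{-26667} = 3 i \sqrt{2963}$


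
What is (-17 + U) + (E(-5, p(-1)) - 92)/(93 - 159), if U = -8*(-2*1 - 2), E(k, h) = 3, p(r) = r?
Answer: 1079/66 ≈ 16.348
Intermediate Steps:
U = 32 (U = -8*(-2 - 2) = -8*(-4) = 32)
(-17 + U) + (E(-5, p(-1)) - 92)/(93 - 159) = (-17 + 32) + (3 - 92)/(93 - 159) = 15 - 89/(-66) = 15 - 89*(-1/66) = 15 + 89/66 = 1079/66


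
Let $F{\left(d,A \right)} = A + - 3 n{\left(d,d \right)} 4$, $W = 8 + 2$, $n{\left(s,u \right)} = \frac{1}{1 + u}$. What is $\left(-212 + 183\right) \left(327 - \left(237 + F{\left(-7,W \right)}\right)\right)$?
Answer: $-2262$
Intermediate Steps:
$W = 10$
$F{\left(d,A \right)} = A - \frac{12}{1 + d}$ ($F{\left(d,A \right)} = A + - \frac{3}{1 + d} 4 = A - \frac{12}{1 + d}$)
$\left(-212 + 183\right) \left(327 - \left(237 + F{\left(-7,W \right)}\right)\right) = \left(-212 + 183\right) \left(327 - \left(237 + \frac{-12 + 10 \left(1 - 7\right)}{1 - 7}\right)\right) = - 29 \left(327 - \left(237 + \frac{-12 + 10 \left(-6\right)}{-6}\right)\right) = - 29 \left(327 - \left(237 - \frac{-12 - 60}{6}\right)\right) = - 29 \left(327 - \left(237 - -12\right)\right) = - 29 \left(327 - 249\right) = \left(-29\right) 78 = -2262$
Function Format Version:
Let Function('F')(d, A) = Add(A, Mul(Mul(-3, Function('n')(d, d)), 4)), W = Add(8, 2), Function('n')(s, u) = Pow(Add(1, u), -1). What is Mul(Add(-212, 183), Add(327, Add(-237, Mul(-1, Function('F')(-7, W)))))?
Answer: -2262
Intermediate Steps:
W = 10
Function('F')(d, A) = Add(A, Mul(-12, Pow(Add(1, d), -1))) (Function('F')(d, A) = Add(A, Mul(Mul(-3, Pow(Add(1, d), -1)), 4)) = Add(A, Mul(-12, Pow(Add(1, d), -1))))
Mul(Add(-212, 183), Add(327, Add(-237, Mul(-1, Function('F')(-7, W))))) = Mul(Add(-212, 183), Add(327, Add(-237, Mul(-1, Mul(Pow(Add(1, -7), -1), Add(-12, Mul(10, Add(1, -7)))))))) = Mul(-29, Add(327, Add(-237, Mul(-1, Mul(Pow(-6, -1), Add(-12, Mul(10, -6))))))) = Mul(-29, Add(327, Add(-237, Mul(-1, Mul(Rational(-1, 6), Add(-12, -60)))))) = Mul(-29, Add(327, Add(-237, Mul(-1, Mul(Rational(-1, 6), -72))))) = Mul(-29, Add(327, Add(-237, Mul(-1, 12)))) = Mul(-29, Add(327, Add(-237, -12))) = Mul(-29, Add(327, -249)) = Mul(-29, 78) = -2262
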